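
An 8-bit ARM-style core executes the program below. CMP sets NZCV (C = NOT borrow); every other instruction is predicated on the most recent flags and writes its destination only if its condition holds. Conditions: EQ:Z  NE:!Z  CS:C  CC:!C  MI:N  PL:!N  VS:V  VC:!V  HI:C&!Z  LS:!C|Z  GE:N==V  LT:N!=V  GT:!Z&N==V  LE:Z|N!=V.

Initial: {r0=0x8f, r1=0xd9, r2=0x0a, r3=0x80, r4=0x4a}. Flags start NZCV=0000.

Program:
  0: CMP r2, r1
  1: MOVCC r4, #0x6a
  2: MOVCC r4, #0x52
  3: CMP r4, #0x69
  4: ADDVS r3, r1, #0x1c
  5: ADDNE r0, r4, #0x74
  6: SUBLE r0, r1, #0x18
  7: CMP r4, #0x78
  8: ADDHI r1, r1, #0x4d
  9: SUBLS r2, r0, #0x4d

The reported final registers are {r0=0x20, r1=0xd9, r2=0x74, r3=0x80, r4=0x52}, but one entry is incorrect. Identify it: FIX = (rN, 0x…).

FIX = (r0, 0xc1)

0: ✓ CMP  NZCV=0000
1: ✓ MOVCC  r4←0x6a
2: ✓ MOVCC  r4←0x52
3: ✓ CMP  NZCV=1000
4: · ADDVS
5: ✓ ADDNE  r0←0xc6
6: ✓ SUBLE  r0←0xc1
7: ✓ CMP  NZCV=1000
8: · ADDHI
9: ✓ SUBLS  r2←0x74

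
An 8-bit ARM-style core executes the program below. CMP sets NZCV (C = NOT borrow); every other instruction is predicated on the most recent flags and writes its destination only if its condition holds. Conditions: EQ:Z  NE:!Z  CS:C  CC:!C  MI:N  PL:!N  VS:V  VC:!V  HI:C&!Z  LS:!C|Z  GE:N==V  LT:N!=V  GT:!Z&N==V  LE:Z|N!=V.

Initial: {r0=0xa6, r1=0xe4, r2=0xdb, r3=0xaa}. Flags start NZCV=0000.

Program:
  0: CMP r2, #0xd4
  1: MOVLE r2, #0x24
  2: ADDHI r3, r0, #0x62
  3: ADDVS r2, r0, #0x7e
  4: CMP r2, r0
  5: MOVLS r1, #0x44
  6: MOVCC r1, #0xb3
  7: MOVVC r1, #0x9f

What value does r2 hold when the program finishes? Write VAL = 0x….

VAL = 0xdb

[0] flags=0010 → (cmp)
[1] flags=0010 LE?F → skip
[2] flags=0010 HI?T → r3=0x08
[3] flags=0010 VS?F → skip
[4] flags=0010 → (cmp)
[5] flags=0010 LS?F → skip
[6] flags=0010 CC?F → skip
[7] flags=0010 VC?T → r1=0x9f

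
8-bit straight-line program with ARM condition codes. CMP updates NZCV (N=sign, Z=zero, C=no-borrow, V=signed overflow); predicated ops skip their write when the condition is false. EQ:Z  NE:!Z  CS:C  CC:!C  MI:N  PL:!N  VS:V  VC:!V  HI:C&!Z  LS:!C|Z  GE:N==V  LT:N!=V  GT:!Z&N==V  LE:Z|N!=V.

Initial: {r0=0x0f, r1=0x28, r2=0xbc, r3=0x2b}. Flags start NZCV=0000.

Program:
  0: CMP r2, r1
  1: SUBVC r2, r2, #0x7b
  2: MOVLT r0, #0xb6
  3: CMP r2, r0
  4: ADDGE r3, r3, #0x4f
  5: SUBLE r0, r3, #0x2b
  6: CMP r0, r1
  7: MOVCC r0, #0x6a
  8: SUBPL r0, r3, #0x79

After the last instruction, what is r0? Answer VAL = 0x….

0: ✓ CMP  NZCV=1010
1: ✓ SUBVC  r2←0x41
2: ✓ MOVLT  r0←0xb6
3: ✓ CMP  NZCV=1001
4: ✓ ADDGE  r3←0x7a
5: · SUBLE
6: ✓ CMP  NZCV=1010
7: · MOVCC
8: · SUBPL

VAL = 0xb6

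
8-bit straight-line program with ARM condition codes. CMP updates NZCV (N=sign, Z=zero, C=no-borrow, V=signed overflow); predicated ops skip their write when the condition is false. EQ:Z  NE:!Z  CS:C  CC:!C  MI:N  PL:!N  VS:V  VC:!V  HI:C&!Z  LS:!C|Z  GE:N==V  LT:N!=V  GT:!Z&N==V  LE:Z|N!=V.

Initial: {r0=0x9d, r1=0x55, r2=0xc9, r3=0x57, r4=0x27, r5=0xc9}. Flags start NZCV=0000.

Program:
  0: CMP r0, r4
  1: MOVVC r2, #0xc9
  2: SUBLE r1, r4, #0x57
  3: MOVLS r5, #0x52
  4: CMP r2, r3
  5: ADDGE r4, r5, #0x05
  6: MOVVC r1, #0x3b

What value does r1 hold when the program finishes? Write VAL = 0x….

[0] flags=0011 → (cmp)
[1] flags=0011 VC?F → skip
[2] flags=0011 LE?T → r1=0xd0
[3] flags=0011 LS?F → skip
[4] flags=0011 → (cmp)
[5] flags=0011 GE?F → skip
[6] flags=0011 VC?F → skip

VAL = 0xd0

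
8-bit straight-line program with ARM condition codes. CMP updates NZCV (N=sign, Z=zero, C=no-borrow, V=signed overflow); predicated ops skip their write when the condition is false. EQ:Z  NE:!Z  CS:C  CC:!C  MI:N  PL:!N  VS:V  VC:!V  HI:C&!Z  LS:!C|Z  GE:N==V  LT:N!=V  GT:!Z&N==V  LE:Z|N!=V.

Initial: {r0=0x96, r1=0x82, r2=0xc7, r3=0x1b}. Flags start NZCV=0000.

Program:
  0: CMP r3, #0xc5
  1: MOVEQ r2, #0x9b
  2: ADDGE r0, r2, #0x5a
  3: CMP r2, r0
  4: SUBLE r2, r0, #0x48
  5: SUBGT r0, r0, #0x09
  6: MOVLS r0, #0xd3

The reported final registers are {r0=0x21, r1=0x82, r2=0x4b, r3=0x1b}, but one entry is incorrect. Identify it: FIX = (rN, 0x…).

FIX = (r2, 0xd9)

0: ✓ CMP  NZCV=0000
1: · MOVEQ
2: ✓ ADDGE  r0←0x21
3: ✓ CMP  NZCV=1010
4: ✓ SUBLE  r2←0xd9
5: · SUBGT
6: · MOVLS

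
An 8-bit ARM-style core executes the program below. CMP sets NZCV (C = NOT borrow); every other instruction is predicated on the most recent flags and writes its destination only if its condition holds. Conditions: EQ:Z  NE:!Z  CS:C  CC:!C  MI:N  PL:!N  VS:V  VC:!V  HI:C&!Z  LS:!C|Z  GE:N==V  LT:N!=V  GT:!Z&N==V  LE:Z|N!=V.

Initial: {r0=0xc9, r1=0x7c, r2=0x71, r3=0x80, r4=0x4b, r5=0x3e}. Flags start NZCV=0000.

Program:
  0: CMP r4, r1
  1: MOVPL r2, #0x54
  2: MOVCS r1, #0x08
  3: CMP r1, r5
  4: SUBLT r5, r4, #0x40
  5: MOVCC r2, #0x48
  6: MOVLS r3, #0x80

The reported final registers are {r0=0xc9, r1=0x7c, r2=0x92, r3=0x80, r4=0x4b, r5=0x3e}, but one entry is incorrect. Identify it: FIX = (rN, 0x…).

FIX = (r2, 0x71)

0: ✓ CMP  NZCV=1000
1: · MOVPL
2: · MOVCS
3: ✓ CMP  NZCV=0010
4: · SUBLT
5: · MOVCC
6: · MOVLS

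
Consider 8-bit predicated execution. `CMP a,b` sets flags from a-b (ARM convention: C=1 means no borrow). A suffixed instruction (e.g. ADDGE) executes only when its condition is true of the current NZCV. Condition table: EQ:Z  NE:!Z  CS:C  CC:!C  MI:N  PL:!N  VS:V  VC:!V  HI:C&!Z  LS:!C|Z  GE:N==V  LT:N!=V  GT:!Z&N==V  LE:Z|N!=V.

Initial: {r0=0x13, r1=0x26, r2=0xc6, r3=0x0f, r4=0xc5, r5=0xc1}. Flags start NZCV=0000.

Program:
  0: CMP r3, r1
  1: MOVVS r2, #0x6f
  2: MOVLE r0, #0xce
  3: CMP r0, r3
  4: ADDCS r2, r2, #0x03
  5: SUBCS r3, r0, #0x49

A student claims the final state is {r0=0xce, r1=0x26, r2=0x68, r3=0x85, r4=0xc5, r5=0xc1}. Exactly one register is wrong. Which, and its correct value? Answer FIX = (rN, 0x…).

[0] flags=1000 → (cmp)
[1] flags=1000 VS?F → skip
[2] flags=1000 LE?T → r0=0xce
[3] flags=1010 → (cmp)
[4] flags=1010 CS?T → r2=0xc9
[5] flags=1010 CS?T → r3=0x85

FIX = (r2, 0xc9)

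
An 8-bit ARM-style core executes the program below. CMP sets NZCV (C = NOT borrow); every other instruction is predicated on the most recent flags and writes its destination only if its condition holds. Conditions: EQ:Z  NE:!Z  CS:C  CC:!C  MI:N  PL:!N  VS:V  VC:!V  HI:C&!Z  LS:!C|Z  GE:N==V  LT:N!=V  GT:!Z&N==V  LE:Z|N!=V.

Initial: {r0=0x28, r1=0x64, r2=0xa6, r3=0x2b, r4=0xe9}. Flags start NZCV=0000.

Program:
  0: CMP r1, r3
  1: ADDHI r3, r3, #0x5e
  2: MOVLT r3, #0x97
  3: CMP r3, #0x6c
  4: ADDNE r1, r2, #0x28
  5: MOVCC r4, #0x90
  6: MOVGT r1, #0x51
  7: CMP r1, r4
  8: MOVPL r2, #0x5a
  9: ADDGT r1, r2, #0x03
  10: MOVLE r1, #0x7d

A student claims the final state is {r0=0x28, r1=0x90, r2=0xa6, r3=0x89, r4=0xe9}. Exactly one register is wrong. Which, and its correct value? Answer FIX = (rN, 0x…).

[0] flags=0010 → (cmp)
[1] flags=0010 HI?T → r3=0x89
[2] flags=0010 LT?F → skip
[3] flags=0011 → (cmp)
[4] flags=0011 NE?T → r1=0xce
[5] flags=0011 CC?F → skip
[6] flags=0011 GT?F → skip
[7] flags=1000 → (cmp)
[8] flags=1000 PL?F → skip
[9] flags=1000 GT?F → skip
[10] flags=1000 LE?T → r1=0x7d

FIX = (r1, 0x7d)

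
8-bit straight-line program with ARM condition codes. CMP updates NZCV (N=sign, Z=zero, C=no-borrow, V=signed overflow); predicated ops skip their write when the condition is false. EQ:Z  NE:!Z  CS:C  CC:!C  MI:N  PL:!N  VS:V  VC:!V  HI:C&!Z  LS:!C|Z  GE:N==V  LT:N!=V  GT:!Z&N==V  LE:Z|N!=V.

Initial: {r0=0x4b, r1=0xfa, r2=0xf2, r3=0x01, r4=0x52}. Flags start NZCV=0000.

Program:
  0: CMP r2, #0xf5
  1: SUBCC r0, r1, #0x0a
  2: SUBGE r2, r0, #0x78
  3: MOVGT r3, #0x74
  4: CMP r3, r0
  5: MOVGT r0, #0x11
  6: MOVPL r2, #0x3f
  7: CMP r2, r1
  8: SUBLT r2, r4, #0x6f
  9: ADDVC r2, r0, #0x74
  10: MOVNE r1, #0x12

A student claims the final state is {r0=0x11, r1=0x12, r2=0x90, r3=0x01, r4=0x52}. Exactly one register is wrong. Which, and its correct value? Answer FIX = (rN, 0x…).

FIX = (r2, 0x85)

[0] flags=1000 → (cmp)
[1] flags=1000 CC?T → r0=0xf0
[2] flags=1000 GE?F → skip
[3] flags=1000 GT?F → skip
[4] flags=0000 → (cmp)
[5] flags=0000 GT?T → r0=0x11
[6] flags=0000 PL?T → r2=0x3f
[7] flags=0000 → (cmp)
[8] flags=0000 LT?F → skip
[9] flags=0000 VC?T → r2=0x85
[10] flags=0000 NE?T → r1=0x12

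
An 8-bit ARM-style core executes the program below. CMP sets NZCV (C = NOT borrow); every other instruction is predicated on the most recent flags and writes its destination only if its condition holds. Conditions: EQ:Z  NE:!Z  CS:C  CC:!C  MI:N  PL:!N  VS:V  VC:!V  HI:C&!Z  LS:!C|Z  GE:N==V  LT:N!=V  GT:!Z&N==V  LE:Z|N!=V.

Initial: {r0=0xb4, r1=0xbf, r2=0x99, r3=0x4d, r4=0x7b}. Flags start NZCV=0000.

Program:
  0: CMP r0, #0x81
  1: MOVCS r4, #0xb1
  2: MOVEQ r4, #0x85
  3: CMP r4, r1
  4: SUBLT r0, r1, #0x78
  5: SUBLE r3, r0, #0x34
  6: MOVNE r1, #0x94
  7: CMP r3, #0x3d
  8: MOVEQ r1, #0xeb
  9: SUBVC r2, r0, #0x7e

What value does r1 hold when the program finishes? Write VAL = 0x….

VAL = 0x94

0: ✓ CMP  NZCV=0010
1: ✓ MOVCS  r4←0xb1
2: · MOVEQ
3: ✓ CMP  NZCV=1000
4: ✓ SUBLT  r0←0x47
5: ✓ SUBLE  r3←0x13
6: ✓ MOVNE  r1←0x94
7: ✓ CMP  NZCV=1000
8: · MOVEQ
9: ✓ SUBVC  r2←0xc9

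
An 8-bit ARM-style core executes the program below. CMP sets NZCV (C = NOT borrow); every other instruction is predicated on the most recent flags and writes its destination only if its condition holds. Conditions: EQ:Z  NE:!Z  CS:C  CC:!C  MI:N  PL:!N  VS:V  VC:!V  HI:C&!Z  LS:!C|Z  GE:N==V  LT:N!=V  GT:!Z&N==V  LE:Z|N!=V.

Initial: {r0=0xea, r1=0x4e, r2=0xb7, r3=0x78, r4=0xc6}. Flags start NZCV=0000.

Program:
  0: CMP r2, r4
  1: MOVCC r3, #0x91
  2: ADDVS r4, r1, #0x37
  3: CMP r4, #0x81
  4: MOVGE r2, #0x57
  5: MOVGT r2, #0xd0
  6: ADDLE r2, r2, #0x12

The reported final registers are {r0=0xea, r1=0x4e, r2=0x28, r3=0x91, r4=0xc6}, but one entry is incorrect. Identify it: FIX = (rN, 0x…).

[0] flags=1000 → (cmp)
[1] flags=1000 CC?T → r3=0x91
[2] flags=1000 VS?F → skip
[3] flags=0010 → (cmp)
[4] flags=0010 GE?T → r2=0x57
[5] flags=0010 GT?T → r2=0xd0
[6] flags=0010 LE?F → skip

FIX = (r2, 0xd0)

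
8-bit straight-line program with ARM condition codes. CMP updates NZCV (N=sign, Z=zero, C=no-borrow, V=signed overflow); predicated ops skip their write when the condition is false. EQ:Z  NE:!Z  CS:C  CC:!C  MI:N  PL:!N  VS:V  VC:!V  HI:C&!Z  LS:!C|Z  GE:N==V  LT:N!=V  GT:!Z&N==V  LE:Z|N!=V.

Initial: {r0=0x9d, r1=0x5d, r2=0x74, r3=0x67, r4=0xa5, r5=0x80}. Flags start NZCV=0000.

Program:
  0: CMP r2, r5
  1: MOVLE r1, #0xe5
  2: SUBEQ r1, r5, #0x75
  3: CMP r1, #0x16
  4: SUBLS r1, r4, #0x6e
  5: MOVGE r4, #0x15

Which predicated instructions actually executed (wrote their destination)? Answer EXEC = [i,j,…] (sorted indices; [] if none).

EXEC = [5]

0: ✓ CMP  NZCV=1001
1: · MOVLE
2: · SUBEQ
3: ✓ CMP  NZCV=0010
4: · SUBLS
5: ✓ MOVGE  r4←0x15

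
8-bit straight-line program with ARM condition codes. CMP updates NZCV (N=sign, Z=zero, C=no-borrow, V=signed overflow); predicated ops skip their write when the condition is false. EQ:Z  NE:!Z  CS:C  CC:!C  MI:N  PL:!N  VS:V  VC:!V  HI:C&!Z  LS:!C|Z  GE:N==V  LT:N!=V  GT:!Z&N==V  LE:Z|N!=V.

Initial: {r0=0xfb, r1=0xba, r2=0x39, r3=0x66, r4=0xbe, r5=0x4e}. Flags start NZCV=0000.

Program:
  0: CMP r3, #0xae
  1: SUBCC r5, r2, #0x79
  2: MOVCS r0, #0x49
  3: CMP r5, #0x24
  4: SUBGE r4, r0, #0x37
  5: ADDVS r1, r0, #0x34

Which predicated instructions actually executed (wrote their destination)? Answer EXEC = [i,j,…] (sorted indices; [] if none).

[0] flags=1001 → (cmp)
[1] flags=1001 CC?T → r5=0xc0
[2] flags=1001 CS?F → skip
[3] flags=1010 → (cmp)
[4] flags=1010 GE?F → skip
[5] flags=1010 VS?F → skip

EXEC = [1]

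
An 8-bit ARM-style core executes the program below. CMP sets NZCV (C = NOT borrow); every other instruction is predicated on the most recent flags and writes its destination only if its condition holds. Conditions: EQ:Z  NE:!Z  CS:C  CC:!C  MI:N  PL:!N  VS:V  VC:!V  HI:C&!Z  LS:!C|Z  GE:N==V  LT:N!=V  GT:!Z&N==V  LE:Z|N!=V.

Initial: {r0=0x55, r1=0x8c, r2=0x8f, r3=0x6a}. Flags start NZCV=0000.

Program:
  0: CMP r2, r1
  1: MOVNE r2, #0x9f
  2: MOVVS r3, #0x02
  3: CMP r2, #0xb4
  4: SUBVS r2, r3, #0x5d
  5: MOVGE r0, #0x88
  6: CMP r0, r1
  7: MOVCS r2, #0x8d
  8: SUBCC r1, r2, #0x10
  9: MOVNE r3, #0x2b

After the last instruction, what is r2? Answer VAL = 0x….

[0] flags=0010 → (cmp)
[1] flags=0010 NE?T → r2=0x9f
[2] flags=0010 VS?F → skip
[3] flags=1000 → (cmp)
[4] flags=1000 VS?F → skip
[5] flags=1000 GE?F → skip
[6] flags=1001 → (cmp)
[7] flags=1001 CS?F → skip
[8] flags=1001 CC?T → r1=0x8f
[9] flags=1001 NE?T → r3=0x2b

VAL = 0x9f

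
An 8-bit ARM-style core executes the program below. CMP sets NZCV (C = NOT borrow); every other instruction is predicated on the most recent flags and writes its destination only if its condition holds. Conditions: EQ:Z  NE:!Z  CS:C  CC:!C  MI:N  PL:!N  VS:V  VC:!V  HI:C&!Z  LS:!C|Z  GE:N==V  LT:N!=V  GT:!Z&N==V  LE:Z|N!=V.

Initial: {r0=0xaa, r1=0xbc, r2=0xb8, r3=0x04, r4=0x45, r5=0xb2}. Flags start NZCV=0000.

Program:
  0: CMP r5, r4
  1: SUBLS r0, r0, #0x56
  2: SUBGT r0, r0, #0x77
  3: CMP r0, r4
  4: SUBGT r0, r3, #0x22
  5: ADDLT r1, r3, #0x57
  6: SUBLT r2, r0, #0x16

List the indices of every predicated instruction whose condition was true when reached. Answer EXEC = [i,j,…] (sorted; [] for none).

[0] flags=0011 → (cmp)
[1] flags=0011 LS?F → skip
[2] flags=0011 GT?F → skip
[3] flags=0011 → (cmp)
[4] flags=0011 GT?F → skip
[5] flags=0011 LT?T → r1=0x5b
[6] flags=0011 LT?T → r2=0x94

EXEC = [5,6]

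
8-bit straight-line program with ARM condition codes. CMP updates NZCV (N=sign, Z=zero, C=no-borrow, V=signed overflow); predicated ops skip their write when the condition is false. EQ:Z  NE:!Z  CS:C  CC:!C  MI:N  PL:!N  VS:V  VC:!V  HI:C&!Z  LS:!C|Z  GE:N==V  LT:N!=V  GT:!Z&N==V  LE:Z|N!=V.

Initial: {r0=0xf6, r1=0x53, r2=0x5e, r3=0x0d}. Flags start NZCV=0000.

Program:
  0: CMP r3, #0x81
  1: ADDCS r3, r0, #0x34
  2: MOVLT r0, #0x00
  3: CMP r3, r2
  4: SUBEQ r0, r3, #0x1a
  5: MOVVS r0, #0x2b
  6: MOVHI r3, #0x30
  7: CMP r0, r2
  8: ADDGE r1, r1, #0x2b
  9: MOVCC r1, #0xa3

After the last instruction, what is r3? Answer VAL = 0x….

[0] flags=1001 → (cmp)
[1] flags=1001 CS?F → skip
[2] flags=1001 LT?F → skip
[3] flags=1000 → (cmp)
[4] flags=1000 EQ?F → skip
[5] flags=1000 VS?F → skip
[6] flags=1000 HI?F → skip
[7] flags=1010 → (cmp)
[8] flags=1010 GE?F → skip
[9] flags=1010 CC?F → skip

VAL = 0x0d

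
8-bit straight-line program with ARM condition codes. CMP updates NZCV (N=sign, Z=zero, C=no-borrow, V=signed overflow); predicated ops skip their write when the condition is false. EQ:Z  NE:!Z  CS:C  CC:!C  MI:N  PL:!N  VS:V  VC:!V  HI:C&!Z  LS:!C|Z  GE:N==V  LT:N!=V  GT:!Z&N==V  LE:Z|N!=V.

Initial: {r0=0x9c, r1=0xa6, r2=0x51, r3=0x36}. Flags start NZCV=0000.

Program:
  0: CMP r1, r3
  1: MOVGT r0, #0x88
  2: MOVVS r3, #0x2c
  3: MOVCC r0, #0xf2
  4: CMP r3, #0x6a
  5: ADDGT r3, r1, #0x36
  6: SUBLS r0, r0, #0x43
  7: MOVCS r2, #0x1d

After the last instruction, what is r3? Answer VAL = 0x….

0: ✓ CMP  NZCV=0011
1: · MOVGT
2: ✓ MOVVS  r3←0x2c
3: · MOVCC
4: ✓ CMP  NZCV=1000
5: · ADDGT
6: ✓ SUBLS  r0←0x59
7: · MOVCS

VAL = 0x2c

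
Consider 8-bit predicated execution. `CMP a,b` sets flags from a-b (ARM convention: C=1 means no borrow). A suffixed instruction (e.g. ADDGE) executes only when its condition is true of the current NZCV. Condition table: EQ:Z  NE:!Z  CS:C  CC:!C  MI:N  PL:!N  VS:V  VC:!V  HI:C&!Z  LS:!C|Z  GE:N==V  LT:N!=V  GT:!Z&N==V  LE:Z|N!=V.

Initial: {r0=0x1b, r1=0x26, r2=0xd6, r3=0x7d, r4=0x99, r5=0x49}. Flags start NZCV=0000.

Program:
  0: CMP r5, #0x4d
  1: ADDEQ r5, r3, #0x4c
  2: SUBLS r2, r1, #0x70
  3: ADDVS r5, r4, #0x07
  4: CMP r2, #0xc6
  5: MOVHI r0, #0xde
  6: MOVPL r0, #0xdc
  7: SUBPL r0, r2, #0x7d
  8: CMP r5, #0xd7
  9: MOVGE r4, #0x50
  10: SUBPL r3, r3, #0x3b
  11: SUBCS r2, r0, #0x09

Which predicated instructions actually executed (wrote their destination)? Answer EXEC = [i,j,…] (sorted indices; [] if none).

EXEC = [2,9,10]

[0] flags=1000 → (cmp)
[1] flags=1000 EQ?F → skip
[2] flags=1000 LS?T → r2=0xb6
[3] flags=1000 VS?F → skip
[4] flags=1000 → (cmp)
[5] flags=1000 HI?F → skip
[6] flags=1000 PL?F → skip
[7] flags=1000 PL?F → skip
[8] flags=0000 → (cmp)
[9] flags=0000 GE?T → r4=0x50
[10] flags=0000 PL?T → r3=0x42
[11] flags=0000 CS?F → skip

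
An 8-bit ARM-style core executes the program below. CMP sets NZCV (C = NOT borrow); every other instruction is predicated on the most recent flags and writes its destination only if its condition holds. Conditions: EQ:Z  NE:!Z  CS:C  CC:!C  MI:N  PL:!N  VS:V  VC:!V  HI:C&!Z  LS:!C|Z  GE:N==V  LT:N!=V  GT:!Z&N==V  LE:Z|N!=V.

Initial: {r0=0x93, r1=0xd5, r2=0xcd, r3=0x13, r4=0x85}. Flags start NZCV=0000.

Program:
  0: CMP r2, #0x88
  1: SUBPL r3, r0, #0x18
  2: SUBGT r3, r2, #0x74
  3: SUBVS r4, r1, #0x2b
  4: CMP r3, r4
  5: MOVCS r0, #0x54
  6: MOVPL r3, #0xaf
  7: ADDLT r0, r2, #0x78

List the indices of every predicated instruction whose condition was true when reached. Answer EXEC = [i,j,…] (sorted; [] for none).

[0] flags=0010 → (cmp)
[1] flags=0010 PL?T → r3=0x7b
[2] flags=0010 GT?T → r3=0x59
[3] flags=0010 VS?F → skip
[4] flags=1001 → (cmp)
[5] flags=1001 CS?F → skip
[6] flags=1001 PL?F → skip
[7] flags=1001 LT?F → skip

EXEC = [1,2]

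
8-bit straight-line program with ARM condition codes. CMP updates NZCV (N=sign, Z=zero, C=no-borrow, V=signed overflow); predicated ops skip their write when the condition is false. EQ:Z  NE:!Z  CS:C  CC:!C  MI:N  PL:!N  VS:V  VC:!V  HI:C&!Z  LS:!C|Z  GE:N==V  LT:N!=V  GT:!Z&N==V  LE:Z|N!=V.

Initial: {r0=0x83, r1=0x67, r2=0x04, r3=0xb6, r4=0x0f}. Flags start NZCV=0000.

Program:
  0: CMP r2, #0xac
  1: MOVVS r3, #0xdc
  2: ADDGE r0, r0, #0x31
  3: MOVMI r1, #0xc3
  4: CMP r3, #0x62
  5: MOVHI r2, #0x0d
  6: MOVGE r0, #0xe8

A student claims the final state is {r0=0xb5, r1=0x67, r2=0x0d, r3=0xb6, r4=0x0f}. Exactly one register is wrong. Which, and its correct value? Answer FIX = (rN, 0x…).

FIX = (r0, 0xb4)

0: ✓ CMP  NZCV=0000
1: · MOVVS
2: ✓ ADDGE  r0←0xb4
3: · MOVMI
4: ✓ CMP  NZCV=0011
5: ✓ MOVHI  r2←0x0d
6: · MOVGE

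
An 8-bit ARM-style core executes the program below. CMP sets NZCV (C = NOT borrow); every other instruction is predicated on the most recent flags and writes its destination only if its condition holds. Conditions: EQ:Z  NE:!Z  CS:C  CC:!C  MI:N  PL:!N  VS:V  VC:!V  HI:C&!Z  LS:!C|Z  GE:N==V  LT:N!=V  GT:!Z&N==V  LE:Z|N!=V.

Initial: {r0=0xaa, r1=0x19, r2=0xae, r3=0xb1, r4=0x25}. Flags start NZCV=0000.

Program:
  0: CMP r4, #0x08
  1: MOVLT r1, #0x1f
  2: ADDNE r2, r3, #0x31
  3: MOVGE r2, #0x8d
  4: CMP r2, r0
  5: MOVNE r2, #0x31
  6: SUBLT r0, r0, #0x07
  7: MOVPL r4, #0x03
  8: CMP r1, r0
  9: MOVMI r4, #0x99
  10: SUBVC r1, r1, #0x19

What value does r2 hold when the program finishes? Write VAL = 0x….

VAL = 0x31

0: ✓ CMP  NZCV=0010
1: · MOVLT
2: ✓ ADDNE  r2←0xe2
3: ✓ MOVGE  r2←0x8d
4: ✓ CMP  NZCV=1000
5: ✓ MOVNE  r2←0x31
6: ✓ SUBLT  r0←0xa3
7: · MOVPL
8: ✓ CMP  NZCV=0000
9: · MOVMI
10: ✓ SUBVC  r1←0x00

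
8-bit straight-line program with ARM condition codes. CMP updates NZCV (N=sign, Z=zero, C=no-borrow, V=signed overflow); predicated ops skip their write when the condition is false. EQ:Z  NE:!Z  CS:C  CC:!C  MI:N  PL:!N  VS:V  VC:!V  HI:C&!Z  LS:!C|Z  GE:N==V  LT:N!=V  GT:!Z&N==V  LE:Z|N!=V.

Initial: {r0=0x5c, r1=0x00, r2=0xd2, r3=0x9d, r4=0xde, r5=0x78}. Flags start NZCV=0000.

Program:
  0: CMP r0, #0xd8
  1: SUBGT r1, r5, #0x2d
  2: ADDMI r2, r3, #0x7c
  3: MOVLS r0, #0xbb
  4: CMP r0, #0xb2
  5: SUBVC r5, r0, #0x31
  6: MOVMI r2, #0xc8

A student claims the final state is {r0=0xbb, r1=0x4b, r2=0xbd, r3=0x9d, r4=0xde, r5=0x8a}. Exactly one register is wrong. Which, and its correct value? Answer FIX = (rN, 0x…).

FIX = (r2, 0x19)

0: ✓ CMP  NZCV=1001
1: ✓ SUBGT  r1←0x4b
2: ✓ ADDMI  r2←0x19
3: ✓ MOVLS  r0←0xbb
4: ✓ CMP  NZCV=0010
5: ✓ SUBVC  r5←0x8a
6: · MOVMI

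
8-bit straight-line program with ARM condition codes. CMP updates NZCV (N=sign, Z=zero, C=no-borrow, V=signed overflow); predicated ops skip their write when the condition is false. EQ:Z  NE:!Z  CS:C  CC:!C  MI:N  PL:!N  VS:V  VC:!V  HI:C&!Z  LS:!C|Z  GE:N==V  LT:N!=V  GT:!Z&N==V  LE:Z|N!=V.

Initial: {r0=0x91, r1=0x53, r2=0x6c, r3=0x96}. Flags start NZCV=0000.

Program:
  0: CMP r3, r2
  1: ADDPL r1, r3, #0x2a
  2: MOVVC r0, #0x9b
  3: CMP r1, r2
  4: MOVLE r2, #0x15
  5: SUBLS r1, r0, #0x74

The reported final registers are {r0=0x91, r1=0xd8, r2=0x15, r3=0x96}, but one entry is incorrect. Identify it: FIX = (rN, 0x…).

0: ✓ CMP  NZCV=0011
1: ✓ ADDPL  r1←0xc0
2: · MOVVC
3: ✓ CMP  NZCV=0011
4: ✓ MOVLE  r2←0x15
5: · SUBLS

FIX = (r1, 0xc0)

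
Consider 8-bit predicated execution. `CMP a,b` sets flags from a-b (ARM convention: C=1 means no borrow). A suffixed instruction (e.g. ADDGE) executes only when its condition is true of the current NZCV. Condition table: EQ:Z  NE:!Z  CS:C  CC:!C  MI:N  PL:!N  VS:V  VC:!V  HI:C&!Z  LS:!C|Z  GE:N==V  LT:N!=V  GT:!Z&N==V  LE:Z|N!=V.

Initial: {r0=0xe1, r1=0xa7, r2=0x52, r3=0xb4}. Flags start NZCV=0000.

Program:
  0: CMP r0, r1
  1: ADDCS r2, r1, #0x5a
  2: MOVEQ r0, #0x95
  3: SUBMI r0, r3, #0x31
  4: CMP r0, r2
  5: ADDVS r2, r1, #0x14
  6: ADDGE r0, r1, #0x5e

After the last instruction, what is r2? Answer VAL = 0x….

VAL = 0x01

[0] flags=0010 → (cmp)
[1] flags=0010 CS?T → r2=0x01
[2] flags=0010 EQ?F → skip
[3] flags=0010 MI?F → skip
[4] flags=1010 → (cmp)
[5] flags=1010 VS?F → skip
[6] flags=1010 GE?F → skip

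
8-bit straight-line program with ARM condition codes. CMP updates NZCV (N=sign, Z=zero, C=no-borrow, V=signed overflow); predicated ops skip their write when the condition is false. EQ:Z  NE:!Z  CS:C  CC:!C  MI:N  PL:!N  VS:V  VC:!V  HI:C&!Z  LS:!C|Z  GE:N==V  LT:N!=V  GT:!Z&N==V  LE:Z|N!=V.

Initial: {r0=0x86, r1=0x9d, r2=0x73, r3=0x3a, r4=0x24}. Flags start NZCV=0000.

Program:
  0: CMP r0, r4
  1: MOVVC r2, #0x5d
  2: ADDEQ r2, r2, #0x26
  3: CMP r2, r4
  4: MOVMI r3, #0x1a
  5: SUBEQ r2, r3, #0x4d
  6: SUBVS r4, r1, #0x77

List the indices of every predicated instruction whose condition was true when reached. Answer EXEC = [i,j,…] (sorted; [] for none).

EXEC = []

[0] flags=0011 → (cmp)
[1] flags=0011 VC?F → skip
[2] flags=0011 EQ?F → skip
[3] flags=0010 → (cmp)
[4] flags=0010 MI?F → skip
[5] flags=0010 EQ?F → skip
[6] flags=0010 VS?F → skip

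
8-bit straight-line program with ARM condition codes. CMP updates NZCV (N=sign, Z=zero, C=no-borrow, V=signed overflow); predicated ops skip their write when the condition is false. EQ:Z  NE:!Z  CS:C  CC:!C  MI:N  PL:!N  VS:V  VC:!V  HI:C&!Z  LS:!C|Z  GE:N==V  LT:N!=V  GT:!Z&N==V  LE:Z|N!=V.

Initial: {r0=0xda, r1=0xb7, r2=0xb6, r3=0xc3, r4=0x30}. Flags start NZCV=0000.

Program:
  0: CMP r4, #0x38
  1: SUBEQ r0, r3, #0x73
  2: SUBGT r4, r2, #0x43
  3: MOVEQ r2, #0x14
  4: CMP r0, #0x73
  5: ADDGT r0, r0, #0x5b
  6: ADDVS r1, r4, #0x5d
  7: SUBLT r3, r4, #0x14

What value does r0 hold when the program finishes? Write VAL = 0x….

VAL = 0xda

0: ✓ CMP  NZCV=1000
1: · SUBEQ
2: · SUBGT
3: · MOVEQ
4: ✓ CMP  NZCV=0011
5: · ADDGT
6: ✓ ADDVS  r1←0x8d
7: ✓ SUBLT  r3←0x1c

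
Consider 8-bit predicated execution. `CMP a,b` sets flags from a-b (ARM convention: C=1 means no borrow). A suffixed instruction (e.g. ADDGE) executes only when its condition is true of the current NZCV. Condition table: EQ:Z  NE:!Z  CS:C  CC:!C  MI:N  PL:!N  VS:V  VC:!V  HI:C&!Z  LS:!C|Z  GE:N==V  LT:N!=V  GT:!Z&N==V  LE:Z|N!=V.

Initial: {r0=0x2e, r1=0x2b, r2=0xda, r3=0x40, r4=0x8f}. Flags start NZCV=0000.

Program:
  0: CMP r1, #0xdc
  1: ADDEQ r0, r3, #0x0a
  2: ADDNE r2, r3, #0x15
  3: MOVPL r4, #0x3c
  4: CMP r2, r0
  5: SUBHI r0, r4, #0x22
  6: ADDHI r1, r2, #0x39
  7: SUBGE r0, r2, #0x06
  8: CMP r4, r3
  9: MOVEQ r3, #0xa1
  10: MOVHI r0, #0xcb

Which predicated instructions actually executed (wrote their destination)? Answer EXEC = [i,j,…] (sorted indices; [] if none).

0: ✓ CMP  NZCV=0000
1: · ADDEQ
2: ✓ ADDNE  r2←0x55
3: ✓ MOVPL  r4←0x3c
4: ✓ CMP  NZCV=0010
5: ✓ SUBHI  r0←0x1a
6: ✓ ADDHI  r1←0x8e
7: ✓ SUBGE  r0←0x4f
8: ✓ CMP  NZCV=1000
9: · MOVEQ
10: · MOVHI

EXEC = [2,3,5,6,7]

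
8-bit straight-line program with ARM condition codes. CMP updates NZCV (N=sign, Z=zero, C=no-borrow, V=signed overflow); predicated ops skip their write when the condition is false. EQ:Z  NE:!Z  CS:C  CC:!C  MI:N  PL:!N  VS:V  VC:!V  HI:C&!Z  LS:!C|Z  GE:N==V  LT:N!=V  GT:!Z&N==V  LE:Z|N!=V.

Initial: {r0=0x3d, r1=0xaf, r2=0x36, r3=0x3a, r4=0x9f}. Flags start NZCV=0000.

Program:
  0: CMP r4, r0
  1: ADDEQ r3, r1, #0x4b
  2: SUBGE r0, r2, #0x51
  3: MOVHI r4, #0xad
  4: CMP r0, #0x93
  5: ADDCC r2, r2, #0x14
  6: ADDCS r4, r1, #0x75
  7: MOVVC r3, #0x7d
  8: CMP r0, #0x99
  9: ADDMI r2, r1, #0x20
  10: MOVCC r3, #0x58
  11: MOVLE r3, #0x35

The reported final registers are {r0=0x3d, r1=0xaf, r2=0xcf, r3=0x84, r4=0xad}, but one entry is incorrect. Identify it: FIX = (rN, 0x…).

FIX = (r3, 0x58)

0: ✓ CMP  NZCV=0011
1: · ADDEQ
2: · SUBGE
3: ✓ MOVHI  r4←0xad
4: ✓ CMP  NZCV=1001
5: ✓ ADDCC  r2←0x4a
6: · ADDCS
7: · MOVVC
8: ✓ CMP  NZCV=1001
9: ✓ ADDMI  r2←0xcf
10: ✓ MOVCC  r3←0x58
11: · MOVLE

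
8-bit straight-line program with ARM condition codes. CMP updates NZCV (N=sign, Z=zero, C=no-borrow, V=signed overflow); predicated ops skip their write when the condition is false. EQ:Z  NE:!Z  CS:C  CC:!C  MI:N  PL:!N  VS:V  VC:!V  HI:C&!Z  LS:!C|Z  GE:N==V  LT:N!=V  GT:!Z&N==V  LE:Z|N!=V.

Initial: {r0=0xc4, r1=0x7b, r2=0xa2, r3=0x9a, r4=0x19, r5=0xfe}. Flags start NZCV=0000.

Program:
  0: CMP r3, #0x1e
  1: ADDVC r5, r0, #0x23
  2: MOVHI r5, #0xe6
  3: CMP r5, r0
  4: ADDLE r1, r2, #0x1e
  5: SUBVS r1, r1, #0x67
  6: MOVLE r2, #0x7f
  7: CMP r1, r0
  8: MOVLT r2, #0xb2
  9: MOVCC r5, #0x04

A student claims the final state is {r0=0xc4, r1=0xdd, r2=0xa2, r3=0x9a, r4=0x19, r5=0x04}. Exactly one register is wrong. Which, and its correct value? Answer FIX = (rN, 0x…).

FIX = (r1, 0x7b)

[0] flags=0011 → (cmp)
[1] flags=0011 VC?F → skip
[2] flags=0011 HI?T → r5=0xe6
[3] flags=0010 → (cmp)
[4] flags=0010 LE?F → skip
[5] flags=0010 VS?F → skip
[6] flags=0010 LE?F → skip
[7] flags=1001 → (cmp)
[8] flags=1001 LT?F → skip
[9] flags=1001 CC?T → r5=0x04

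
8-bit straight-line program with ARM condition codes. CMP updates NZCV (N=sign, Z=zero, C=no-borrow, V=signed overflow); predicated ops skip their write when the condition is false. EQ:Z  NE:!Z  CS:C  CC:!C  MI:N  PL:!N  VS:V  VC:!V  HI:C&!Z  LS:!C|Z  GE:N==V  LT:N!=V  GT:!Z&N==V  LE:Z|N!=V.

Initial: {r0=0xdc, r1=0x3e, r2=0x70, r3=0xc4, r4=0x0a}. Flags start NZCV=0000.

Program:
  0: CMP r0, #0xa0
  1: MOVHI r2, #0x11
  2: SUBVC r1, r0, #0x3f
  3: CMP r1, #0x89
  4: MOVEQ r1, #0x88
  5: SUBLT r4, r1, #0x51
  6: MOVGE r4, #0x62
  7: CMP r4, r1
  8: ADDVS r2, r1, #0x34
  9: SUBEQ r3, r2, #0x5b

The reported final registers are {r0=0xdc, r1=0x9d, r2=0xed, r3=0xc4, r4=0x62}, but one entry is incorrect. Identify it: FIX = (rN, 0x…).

FIX = (r2, 0xd1)

[0] flags=0010 → (cmp)
[1] flags=0010 HI?T → r2=0x11
[2] flags=0010 VC?T → r1=0x9d
[3] flags=0010 → (cmp)
[4] flags=0010 EQ?F → skip
[5] flags=0010 LT?F → skip
[6] flags=0010 GE?T → r4=0x62
[7] flags=1001 → (cmp)
[8] flags=1001 VS?T → r2=0xd1
[9] flags=1001 EQ?F → skip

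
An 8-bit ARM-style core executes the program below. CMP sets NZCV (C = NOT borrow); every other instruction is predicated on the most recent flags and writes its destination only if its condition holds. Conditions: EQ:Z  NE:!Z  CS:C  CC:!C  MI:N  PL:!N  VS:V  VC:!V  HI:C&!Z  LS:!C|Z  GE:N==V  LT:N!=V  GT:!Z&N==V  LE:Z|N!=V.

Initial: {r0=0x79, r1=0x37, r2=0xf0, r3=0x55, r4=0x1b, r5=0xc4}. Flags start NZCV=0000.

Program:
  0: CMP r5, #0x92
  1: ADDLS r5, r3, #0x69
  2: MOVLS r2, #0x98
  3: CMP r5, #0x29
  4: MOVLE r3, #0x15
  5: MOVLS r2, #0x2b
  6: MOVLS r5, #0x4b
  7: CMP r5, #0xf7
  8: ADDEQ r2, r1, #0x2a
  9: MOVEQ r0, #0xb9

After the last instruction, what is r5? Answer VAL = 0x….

VAL = 0xc4

0: ✓ CMP  NZCV=0010
1: · ADDLS
2: · MOVLS
3: ✓ CMP  NZCV=1010
4: ✓ MOVLE  r3←0x15
5: · MOVLS
6: · MOVLS
7: ✓ CMP  NZCV=1000
8: · ADDEQ
9: · MOVEQ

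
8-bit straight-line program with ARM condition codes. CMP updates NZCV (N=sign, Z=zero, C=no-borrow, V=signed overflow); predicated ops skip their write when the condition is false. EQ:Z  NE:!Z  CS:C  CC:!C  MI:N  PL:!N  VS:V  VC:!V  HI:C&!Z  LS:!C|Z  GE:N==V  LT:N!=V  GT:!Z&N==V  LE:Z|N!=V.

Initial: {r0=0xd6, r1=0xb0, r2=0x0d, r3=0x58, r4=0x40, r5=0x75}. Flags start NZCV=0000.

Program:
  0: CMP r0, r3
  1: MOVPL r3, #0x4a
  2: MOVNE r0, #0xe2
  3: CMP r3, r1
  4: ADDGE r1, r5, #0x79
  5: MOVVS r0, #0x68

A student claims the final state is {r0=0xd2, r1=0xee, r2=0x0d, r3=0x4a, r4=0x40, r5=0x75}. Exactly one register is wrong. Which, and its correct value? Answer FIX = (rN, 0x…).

FIX = (r0, 0x68)

0: ✓ CMP  NZCV=0011
1: ✓ MOVPL  r3←0x4a
2: ✓ MOVNE  r0←0xe2
3: ✓ CMP  NZCV=1001
4: ✓ ADDGE  r1←0xee
5: ✓ MOVVS  r0←0x68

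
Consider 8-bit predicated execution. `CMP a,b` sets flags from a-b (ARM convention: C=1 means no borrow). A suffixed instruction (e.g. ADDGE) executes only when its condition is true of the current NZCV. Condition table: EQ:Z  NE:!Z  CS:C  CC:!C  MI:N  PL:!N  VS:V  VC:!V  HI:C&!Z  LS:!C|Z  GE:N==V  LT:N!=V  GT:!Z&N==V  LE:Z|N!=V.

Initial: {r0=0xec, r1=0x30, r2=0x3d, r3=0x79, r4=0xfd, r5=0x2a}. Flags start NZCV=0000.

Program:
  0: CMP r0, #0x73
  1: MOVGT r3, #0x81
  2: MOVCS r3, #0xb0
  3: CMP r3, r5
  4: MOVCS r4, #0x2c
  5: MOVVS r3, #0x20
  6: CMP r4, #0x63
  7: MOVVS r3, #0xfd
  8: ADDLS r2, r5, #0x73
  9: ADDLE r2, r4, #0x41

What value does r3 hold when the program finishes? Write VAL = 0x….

0: ✓ CMP  NZCV=0011
1: · MOVGT
2: ✓ MOVCS  r3←0xb0
3: ✓ CMP  NZCV=1010
4: ✓ MOVCS  r4←0x2c
5: · MOVVS
6: ✓ CMP  NZCV=1000
7: · MOVVS
8: ✓ ADDLS  r2←0x9d
9: ✓ ADDLE  r2←0x6d

VAL = 0xb0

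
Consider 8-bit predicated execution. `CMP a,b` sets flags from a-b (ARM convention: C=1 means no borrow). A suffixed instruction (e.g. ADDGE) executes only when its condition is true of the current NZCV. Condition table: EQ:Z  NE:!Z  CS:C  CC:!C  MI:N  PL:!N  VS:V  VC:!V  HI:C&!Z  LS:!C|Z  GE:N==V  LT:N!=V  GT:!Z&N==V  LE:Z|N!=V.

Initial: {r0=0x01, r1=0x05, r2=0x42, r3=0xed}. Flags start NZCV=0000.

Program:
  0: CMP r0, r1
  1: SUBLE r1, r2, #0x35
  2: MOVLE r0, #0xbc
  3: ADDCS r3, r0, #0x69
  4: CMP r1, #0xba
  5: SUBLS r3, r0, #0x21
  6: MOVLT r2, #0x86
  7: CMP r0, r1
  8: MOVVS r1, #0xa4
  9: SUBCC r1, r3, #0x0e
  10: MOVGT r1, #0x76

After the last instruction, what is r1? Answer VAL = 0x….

[0] flags=1000 → (cmp)
[1] flags=1000 LE?T → r1=0x0d
[2] flags=1000 LE?T → r0=0xbc
[3] flags=1000 CS?F → skip
[4] flags=0000 → (cmp)
[5] flags=0000 LS?T → r3=0x9b
[6] flags=0000 LT?F → skip
[7] flags=1010 → (cmp)
[8] flags=1010 VS?F → skip
[9] flags=1010 CC?F → skip
[10] flags=1010 GT?F → skip

VAL = 0x0d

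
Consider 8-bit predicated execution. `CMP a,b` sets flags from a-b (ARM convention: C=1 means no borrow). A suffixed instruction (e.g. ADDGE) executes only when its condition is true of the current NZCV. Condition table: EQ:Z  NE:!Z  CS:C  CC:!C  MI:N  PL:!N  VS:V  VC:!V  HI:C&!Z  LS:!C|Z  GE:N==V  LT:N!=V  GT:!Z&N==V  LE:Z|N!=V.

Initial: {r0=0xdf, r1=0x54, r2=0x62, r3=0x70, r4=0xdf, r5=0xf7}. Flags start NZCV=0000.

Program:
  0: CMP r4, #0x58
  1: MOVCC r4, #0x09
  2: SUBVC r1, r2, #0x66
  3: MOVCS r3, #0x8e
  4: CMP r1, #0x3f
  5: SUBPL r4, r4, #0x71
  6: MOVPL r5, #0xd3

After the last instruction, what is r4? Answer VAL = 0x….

[0] flags=1010 → (cmp)
[1] flags=1010 CC?F → skip
[2] flags=1010 VC?T → r1=0xfc
[3] flags=1010 CS?T → r3=0x8e
[4] flags=1010 → (cmp)
[5] flags=1010 PL?F → skip
[6] flags=1010 PL?F → skip

VAL = 0xdf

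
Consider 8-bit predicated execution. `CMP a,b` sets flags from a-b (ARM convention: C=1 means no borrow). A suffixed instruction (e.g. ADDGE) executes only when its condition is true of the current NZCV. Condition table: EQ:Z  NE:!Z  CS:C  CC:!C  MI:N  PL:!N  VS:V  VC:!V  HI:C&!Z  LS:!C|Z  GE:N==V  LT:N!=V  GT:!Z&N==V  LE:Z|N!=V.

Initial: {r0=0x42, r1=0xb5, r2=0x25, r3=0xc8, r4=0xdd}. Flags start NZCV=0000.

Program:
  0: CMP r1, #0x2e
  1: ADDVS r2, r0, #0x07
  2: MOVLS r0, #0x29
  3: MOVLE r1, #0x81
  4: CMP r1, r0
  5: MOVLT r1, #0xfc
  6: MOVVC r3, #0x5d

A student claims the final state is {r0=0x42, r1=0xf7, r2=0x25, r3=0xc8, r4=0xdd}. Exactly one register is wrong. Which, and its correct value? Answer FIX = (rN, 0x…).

FIX = (r1, 0xfc)

[0] flags=1010 → (cmp)
[1] flags=1010 VS?F → skip
[2] flags=1010 LS?F → skip
[3] flags=1010 LE?T → r1=0x81
[4] flags=0011 → (cmp)
[5] flags=0011 LT?T → r1=0xfc
[6] flags=0011 VC?F → skip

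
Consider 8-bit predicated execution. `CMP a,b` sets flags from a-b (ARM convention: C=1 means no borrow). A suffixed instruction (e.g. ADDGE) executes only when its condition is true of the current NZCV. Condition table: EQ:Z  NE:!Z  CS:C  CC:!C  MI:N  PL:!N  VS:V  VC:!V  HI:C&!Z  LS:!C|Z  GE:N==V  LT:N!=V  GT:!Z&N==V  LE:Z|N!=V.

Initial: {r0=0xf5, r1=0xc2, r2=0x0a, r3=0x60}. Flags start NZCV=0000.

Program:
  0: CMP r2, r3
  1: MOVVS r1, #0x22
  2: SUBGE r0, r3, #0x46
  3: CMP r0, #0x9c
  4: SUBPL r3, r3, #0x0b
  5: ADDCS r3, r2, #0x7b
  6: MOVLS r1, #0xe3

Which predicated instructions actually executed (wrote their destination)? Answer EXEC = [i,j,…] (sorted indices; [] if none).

EXEC = [4,5]

[0] flags=1000 → (cmp)
[1] flags=1000 VS?F → skip
[2] flags=1000 GE?F → skip
[3] flags=0010 → (cmp)
[4] flags=0010 PL?T → r3=0x55
[5] flags=0010 CS?T → r3=0x85
[6] flags=0010 LS?F → skip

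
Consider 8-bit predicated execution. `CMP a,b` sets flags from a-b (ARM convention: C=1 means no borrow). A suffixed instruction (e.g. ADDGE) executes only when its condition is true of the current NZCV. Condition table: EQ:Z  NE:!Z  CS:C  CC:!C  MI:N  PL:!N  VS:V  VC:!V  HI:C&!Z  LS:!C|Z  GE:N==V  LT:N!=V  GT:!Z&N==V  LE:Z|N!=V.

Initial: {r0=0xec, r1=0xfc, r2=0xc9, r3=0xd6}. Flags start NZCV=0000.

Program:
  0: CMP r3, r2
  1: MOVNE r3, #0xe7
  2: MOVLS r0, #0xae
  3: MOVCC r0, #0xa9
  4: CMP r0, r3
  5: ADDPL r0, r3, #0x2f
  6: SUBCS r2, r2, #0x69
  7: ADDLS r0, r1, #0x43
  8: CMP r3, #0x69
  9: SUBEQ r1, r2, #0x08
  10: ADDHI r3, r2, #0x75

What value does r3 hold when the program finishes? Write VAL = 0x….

[0] flags=0010 → (cmp)
[1] flags=0010 NE?T → r3=0xe7
[2] flags=0010 LS?F → skip
[3] flags=0010 CC?F → skip
[4] flags=0010 → (cmp)
[5] flags=0010 PL?T → r0=0x16
[6] flags=0010 CS?T → r2=0x60
[7] flags=0010 LS?F → skip
[8] flags=0011 → (cmp)
[9] flags=0011 EQ?F → skip
[10] flags=0011 HI?T → r3=0xd5

VAL = 0xd5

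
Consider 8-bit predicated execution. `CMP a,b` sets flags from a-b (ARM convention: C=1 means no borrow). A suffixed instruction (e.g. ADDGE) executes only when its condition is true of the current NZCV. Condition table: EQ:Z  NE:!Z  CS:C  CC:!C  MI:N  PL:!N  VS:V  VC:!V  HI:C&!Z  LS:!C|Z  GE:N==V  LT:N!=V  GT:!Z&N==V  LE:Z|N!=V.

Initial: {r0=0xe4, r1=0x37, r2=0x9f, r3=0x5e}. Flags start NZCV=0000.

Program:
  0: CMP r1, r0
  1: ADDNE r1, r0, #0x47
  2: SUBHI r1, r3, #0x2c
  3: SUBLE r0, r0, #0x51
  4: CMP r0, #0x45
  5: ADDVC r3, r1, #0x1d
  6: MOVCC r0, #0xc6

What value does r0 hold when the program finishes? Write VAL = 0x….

VAL = 0xe4

[0] flags=0000 → (cmp)
[1] flags=0000 NE?T → r1=0x2b
[2] flags=0000 HI?F → skip
[3] flags=0000 LE?F → skip
[4] flags=1010 → (cmp)
[5] flags=1010 VC?T → r3=0x48
[6] flags=1010 CC?F → skip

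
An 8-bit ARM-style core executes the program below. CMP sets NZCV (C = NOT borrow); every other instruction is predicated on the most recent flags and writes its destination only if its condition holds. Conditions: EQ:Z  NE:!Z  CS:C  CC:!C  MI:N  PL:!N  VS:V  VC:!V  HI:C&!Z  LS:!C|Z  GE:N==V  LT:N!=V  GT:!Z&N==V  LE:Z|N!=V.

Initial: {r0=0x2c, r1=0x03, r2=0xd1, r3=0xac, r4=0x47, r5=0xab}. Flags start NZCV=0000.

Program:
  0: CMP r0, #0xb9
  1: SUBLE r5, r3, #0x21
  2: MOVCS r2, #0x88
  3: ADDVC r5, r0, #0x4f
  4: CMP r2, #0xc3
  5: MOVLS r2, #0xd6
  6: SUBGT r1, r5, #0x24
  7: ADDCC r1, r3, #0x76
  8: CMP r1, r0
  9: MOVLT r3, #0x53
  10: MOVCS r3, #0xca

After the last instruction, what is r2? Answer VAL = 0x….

VAL = 0xd1

0: ✓ CMP  NZCV=0000
1: · SUBLE
2: · MOVCS
3: ✓ ADDVC  r5←0x7b
4: ✓ CMP  NZCV=0010
5: · MOVLS
6: ✓ SUBGT  r1←0x57
7: · ADDCC
8: ✓ CMP  NZCV=0010
9: · MOVLT
10: ✓ MOVCS  r3←0xca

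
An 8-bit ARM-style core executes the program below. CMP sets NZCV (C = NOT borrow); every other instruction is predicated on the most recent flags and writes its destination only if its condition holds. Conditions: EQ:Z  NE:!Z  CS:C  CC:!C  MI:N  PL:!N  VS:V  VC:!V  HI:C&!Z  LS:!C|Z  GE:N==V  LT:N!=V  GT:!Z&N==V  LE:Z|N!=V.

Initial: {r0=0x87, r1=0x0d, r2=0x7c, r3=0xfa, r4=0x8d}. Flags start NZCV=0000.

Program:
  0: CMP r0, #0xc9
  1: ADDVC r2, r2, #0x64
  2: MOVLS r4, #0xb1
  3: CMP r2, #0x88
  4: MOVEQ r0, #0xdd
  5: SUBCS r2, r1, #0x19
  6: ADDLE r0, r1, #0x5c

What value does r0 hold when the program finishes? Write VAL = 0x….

[0] flags=1000 → (cmp)
[1] flags=1000 VC?T → r2=0xe0
[2] flags=1000 LS?T → r4=0xb1
[3] flags=0010 → (cmp)
[4] flags=0010 EQ?F → skip
[5] flags=0010 CS?T → r2=0xf4
[6] flags=0010 LE?F → skip

VAL = 0x87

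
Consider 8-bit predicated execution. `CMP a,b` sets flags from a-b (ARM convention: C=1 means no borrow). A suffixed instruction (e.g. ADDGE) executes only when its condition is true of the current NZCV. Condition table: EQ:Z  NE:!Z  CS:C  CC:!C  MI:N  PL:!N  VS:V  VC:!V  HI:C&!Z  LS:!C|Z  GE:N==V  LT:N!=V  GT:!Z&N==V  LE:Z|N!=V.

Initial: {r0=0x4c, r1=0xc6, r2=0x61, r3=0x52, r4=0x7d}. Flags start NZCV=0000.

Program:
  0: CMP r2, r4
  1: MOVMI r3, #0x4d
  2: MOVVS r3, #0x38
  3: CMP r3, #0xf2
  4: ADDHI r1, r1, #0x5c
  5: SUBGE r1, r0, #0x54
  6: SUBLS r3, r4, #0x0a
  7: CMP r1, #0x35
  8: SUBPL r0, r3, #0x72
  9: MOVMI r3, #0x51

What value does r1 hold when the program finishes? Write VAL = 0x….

[0] flags=1000 → (cmp)
[1] flags=1000 MI?T → r3=0x4d
[2] flags=1000 VS?F → skip
[3] flags=0000 → (cmp)
[4] flags=0000 HI?F → skip
[5] flags=0000 GE?T → r1=0xf8
[6] flags=0000 LS?T → r3=0x73
[7] flags=1010 → (cmp)
[8] flags=1010 PL?F → skip
[9] flags=1010 MI?T → r3=0x51

VAL = 0xf8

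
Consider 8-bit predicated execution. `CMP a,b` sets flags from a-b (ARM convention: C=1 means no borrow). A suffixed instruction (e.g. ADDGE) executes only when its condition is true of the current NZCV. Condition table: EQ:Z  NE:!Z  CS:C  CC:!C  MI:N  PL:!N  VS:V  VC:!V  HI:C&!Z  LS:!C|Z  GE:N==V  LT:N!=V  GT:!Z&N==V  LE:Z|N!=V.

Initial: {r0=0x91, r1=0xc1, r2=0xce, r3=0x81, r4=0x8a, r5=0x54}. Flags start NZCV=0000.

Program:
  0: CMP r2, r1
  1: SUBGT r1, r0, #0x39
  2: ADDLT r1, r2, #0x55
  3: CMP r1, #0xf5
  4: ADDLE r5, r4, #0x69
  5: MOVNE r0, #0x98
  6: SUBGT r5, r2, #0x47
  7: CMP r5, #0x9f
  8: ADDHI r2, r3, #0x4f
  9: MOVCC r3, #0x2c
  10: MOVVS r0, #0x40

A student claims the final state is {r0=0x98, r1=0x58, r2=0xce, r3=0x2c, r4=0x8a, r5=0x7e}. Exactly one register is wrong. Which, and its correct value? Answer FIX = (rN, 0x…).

FIX = (r5, 0x87)

[0] flags=0010 → (cmp)
[1] flags=0010 GT?T → r1=0x58
[2] flags=0010 LT?F → skip
[3] flags=0000 → (cmp)
[4] flags=0000 LE?F → skip
[5] flags=0000 NE?T → r0=0x98
[6] flags=0000 GT?T → r5=0x87
[7] flags=1000 → (cmp)
[8] flags=1000 HI?F → skip
[9] flags=1000 CC?T → r3=0x2c
[10] flags=1000 VS?F → skip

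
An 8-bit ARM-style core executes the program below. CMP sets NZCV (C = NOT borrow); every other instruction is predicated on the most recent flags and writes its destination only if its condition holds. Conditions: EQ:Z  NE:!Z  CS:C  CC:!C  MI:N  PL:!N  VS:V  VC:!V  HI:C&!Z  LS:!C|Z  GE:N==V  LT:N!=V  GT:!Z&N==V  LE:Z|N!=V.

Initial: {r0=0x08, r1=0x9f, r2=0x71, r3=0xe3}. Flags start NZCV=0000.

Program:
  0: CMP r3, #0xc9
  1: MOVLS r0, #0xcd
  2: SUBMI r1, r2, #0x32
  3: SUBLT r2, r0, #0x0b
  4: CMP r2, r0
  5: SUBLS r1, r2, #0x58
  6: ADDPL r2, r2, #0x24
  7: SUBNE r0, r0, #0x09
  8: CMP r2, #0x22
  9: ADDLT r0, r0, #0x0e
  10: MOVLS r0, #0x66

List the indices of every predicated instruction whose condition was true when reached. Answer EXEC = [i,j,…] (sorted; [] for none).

EXEC = [6,7,9]

[0] flags=0010 → (cmp)
[1] flags=0010 LS?F → skip
[2] flags=0010 MI?F → skip
[3] flags=0010 LT?F → skip
[4] flags=0010 → (cmp)
[5] flags=0010 LS?F → skip
[6] flags=0010 PL?T → r2=0x95
[7] flags=0010 NE?T → r0=0xff
[8] flags=0011 → (cmp)
[9] flags=0011 LT?T → r0=0x0d
[10] flags=0011 LS?F → skip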